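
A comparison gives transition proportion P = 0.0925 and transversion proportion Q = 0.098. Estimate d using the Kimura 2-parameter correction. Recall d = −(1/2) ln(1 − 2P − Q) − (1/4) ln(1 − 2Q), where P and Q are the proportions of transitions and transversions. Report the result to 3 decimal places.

0.221

Under the Kimura two-parameter model, d = −½ ln(1 − 2P − Q) − ¼ ln(1 − 2Q).
1 − 2P − Q = 0.717, giving −½ ln(0.717) = 0.166340.
1 − 2Q = 0.804, giving −¼ ln(0.804) = 0.054539.
d = 0.166340 + 0.054539 = 0.220879.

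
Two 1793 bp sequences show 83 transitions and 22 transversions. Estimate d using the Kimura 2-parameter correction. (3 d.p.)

0.062

P = 83/1793 ≈ 0.046291 and Q = 22/1793 ≈ 0.01227.
Under the Kimura two-parameter model, d = −½ ln(1 − 2P − Q) − ¼ ln(1 − 2Q).
1 − 2P − Q = 0.895148, giving −½ ln(0.895148) = 0.055383.
1 − 2Q = 0.97546, giving −¼ ln(0.97546) = 0.006212.
d = 0.055383 + 0.006212 = 0.061595.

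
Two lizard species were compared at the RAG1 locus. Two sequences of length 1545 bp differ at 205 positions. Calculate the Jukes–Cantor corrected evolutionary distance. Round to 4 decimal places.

0.1460

p = 205/1545 ≈ 0.132686.
d = −(3/4) ln(1 − 4p/3) = −0.75 ln(1 − 0.176915) = −0.75 ln(0.823085)
  = −0.75 × (-0.194696) = 0.146022 substitutions/site.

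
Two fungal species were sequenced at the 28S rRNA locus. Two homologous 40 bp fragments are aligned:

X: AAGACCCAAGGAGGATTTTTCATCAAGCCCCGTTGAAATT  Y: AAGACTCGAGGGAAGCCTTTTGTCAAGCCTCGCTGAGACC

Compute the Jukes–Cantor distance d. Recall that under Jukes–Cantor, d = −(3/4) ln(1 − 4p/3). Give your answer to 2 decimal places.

The sequences differ at 15 of 40 sites, so p = 15/40 = 0.375.
d = −(3/4) ln(1 − 4p/3) = −0.75 ln(1 − 0.5) = −0.75 ln(0.5)
  = −0.75 × (-0.693147) = 0.519860 substitutions/site.

0.52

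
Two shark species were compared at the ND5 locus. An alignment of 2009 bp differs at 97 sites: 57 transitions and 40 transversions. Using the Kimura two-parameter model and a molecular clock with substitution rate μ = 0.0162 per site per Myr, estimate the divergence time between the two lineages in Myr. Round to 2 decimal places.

1.54

P = 57/2009 ≈ 0.028372 and Q = 40/2009 ≈ 0.01991.
Under the Kimura two-parameter model, d = −½ ln(1 − 2P − Q) − ¼ ln(1 − 2Q).
1 − 2P − Q = 0.923346, giving −½ ln(0.923346) = 0.039876.
1 − 2Q = 0.96018, giving −¼ ln(0.96018) = 0.010159.
d = 0.039876 + 0.010159 = 0.050035.
Under a molecular clock d = 2μt, so t = d/(2μ) = 0.050035 / (2 × 0.0162) = 1.54 Myr.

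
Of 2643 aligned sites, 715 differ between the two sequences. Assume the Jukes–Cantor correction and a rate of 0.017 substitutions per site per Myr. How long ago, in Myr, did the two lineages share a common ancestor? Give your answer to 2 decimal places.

p = 715/2643 ≈ 0.270526.
d = −(3/4) ln(1 − 4p/3) = −0.75 ln(1 − 0.360701) = −0.75 ln(0.639299)
  = −0.75 × (-0.447383) = 0.335537 substitutions/site.
Under a molecular clock d = 2μt, so t = d/(2μ) = 0.335537 / (2 × 0.017) = 9.87 Myr.

9.87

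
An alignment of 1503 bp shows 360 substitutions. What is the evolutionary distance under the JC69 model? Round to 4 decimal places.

0.2885

p = 360/1503 ≈ 0.239521.
d = −(3/4) ln(1 − 4p/3) = −0.75 ln(1 − 0.319361) = −0.75 ln(0.680639)
  = −0.75 × (-0.384723) = 0.288542 substitutions/site.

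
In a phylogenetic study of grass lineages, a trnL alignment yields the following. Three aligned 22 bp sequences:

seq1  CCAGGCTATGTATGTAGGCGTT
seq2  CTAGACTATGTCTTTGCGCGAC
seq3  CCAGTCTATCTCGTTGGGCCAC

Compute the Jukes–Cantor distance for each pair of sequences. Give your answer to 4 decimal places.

seq1–seq2: 8/22 sites differ → p ≈ 0.363636, d = −0.75 ln(1 − 0.484848) = 0.497470 ≈ 0.4975.
seq1–seq3: 9/22 sites differ → p ≈ 0.409091, d = −0.75 ln(1 − 0.545455) = 0.591344 ≈ 0.5913.
seq2–seq3: 6/22 sites differ → p ≈ 0.272727, d = −0.75 ln(1 − 0.363636) = 0.338988 ≈ 0.3390.

d(seq1,seq2) = 0.4975, d(seq1,seq3) = 0.5913, d(seq2,seq3) = 0.3390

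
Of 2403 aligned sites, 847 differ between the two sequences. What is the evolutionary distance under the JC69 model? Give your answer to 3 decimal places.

p = 847/2403 ≈ 0.352476.
d = −(3/4) ln(1 − 4p/3) = −0.75 ln(1 − 0.469968) = −0.75 ln(0.530032)
  = −0.75 × (-0.634818) = 0.476114 substitutions/site.

0.476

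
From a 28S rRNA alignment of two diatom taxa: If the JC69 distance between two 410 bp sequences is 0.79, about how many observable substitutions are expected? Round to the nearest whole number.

200

Invert JC69: p = (3/4)(1 − e^(−4d/3)) = 0.75 × (1 − e^(-1.053333)) = 0.75 × (1 − 0.348773) = 0.488420.
Expected differing sites = pL ≈ 0.488420 × 410 = 200.2522 ≈ 200.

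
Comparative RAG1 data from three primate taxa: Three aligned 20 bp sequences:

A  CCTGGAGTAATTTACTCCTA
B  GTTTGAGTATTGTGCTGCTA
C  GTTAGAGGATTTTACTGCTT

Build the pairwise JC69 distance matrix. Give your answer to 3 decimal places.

A–B: 7/20 sites differ → p = 0.35, d = −0.75 ln(1 − 0.466667) = 0.471457 ≈ 0.471.
A–C: 7/20 sites differ → p = 0.35, d = −0.75 ln(1 − 0.466667) = 0.471457 ≈ 0.471.
B–C: 5/20 sites differ → p = 0.25, d = −0.75 ln(1 − 0.333333) = 0.304098 ≈ 0.304.

d(A,B) = 0.471, d(A,C) = 0.471, d(B,C) = 0.304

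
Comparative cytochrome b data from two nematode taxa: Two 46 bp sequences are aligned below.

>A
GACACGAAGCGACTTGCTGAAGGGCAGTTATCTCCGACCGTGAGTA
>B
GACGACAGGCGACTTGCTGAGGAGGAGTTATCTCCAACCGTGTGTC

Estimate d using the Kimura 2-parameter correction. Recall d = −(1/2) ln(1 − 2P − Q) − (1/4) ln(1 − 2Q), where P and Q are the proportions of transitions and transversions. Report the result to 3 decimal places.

Of 46 sites, 5 differences are transitions and 5 are transversions, so P = 5/46 ≈ 0.108696 and Q = 5/46 ≈ 0.108696.
Under the Kimura two-parameter model, d = −½ ln(1 − 2P − Q) − ¼ ln(1 − 2Q).
1 − 2P − Q = 0.673912, giving −½ ln(0.673912) = 0.197328.
1 − 2Q = 0.782608, giving −¼ ln(0.782608) = 0.061281.
d = 0.197328 + 0.061281 = 0.258609.

0.259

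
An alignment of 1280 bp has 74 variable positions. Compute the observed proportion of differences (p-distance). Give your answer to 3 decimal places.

0.058

p = 74/1280 = 0.057812… ≈ 0.058 (to 3 d.p.).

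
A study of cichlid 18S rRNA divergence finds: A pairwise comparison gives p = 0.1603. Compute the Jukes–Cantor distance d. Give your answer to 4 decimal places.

d = −(3/4) ln(1 − 4p/3) = −0.75 ln(1 − 0.213733) = −0.75 ln(0.786267)
  = −0.75 × (-0.240459) = 0.180344 substitutions/site.

0.1803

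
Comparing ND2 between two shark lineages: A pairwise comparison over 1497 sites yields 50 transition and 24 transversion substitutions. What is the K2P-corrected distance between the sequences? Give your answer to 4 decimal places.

0.0514

P = 50/1497 ≈ 0.0334 and Q = 24/1497 ≈ 0.016032.
Under the Kimura two-parameter model, d = −½ ln(1 − 2P − Q) − ¼ ln(1 − 2Q).
1 − 2P − Q = 0.917168, giving −½ ln(0.917168) = 0.043232.
1 − 2Q = 0.967936, giving −¼ ln(0.967936) = 0.008147.
d = 0.043232 + 0.008147 = 0.051379.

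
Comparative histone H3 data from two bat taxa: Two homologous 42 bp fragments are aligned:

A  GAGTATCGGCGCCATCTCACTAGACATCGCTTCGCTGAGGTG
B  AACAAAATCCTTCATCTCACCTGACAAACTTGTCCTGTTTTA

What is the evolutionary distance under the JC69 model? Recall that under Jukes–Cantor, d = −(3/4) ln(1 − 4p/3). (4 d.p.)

The sequences differ at 22 of 42 sites, so p = 22/42 ≈ 0.52381.
d = −(3/4) ln(1 − 4p/3) = −0.75 ln(1 − 0.698413) = −0.75 ln(0.301587)
  = −0.75 × (-1.198697) = 0.899023 substitutions/site.

0.8990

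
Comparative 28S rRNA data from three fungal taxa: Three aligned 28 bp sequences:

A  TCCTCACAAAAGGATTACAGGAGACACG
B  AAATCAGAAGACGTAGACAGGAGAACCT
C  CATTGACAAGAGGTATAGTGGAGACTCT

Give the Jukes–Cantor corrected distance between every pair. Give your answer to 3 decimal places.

A–B: 12/28 sites differ → p ≈ 0.428571, d = −0.75 ln(1 − 0.571428) = 0.635472 ≈ 0.635.
A–C: 11/28 sites differ → p ≈ 0.392857, d = −0.75 ln(1 − 0.523809) = 0.556452 ≈ 0.556.
B–C: 10/28 sites differ → p ≈ 0.357143, d = −0.75 ln(1 − 0.476191) = 0.484971 ≈ 0.485.

d(A,B) = 0.635, d(A,C) = 0.556, d(B,C) = 0.485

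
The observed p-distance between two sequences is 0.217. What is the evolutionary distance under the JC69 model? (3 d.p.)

d = −(3/4) ln(1 − 4p/3) = −0.75 ln(1 − 0.289333) = −0.75 ln(0.710667)
  = −0.75 × (-0.341551) = 0.256163 substitutions/site.

0.256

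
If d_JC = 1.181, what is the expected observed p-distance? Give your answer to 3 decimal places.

0.595

p = (3/4)(1 − e^(−4d/3)) = 0.75 × (1 − e^(-1.574667)) = 0.75 × (1 − 0.207076) = 0.594693.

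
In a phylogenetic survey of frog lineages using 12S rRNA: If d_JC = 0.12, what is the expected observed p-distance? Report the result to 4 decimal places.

0.1109

p = (3/4)(1 − e^(−4d/3)) = 0.75 × (1 − e^(-0.16)) = 0.75 × (1 − 0.852144) = 0.110892.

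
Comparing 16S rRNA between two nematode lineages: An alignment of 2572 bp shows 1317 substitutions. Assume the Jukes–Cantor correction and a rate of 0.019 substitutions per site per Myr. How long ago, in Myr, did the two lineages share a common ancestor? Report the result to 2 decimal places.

p = 1317/2572 ≈ 0.512053.
d = −(3/4) ln(1 − 4p/3) = −0.75 ln(1 − 0.682737) = −0.75 ln(0.317263)
  = −0.75 × (-1.148024) = 0.861018 substitutions/site.
Under a molecular clock d = 2μt, so t = d/(2μ) = 0.861018 / (2 × 0.019) = 22.66 Myr.

22.66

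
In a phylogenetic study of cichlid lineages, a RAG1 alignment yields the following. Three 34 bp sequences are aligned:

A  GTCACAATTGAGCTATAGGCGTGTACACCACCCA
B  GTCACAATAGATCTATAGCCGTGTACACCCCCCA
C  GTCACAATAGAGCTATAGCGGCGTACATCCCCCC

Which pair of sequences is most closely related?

A–B: 4/34 differ, p = 0.118, d = 0.128.
A–C: 7/34 differ, p = 0.206, d = 0.241.
B–C: 5/34 differ, p = 0.147, d = 0.164.
The smallest distance is between A and B.

A and B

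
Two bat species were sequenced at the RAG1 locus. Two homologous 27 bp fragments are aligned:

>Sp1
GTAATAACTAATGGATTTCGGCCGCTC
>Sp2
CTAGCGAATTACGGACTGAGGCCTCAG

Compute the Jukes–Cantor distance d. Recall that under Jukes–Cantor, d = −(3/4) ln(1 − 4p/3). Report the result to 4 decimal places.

0.7704

The sequences differ at 13 of 27 sites, so p = 13/27 ≈ 0.481481.
d = −(3/4) ln(1 − 4p/3) = −0.75 ln(1 − 0.641975) = −0.75 ln(0.358025)
  = −0.75 × (-1.027152) = 0.770364 substitutions/site.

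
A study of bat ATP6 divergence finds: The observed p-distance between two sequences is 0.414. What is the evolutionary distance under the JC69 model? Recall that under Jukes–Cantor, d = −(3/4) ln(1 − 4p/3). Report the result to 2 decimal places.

0.60

d = −(3/4) ln(1 − 4p/3) = −0.75 ln(1 − 0.552) = −0.75 ln(0.448)
  = −0.75 × (-0.802962) = 0.602222 substitutions/site.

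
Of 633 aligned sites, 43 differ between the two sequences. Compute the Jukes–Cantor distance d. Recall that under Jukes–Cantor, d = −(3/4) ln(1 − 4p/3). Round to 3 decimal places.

p = 43/633 ≈ 0.06793.
d = −(3/4) ln(1 − 4p/3) = −0.75 ln(1 − 0.090573) = −0.75 ln(0.909427)
  = −0.75 × (-0.094941) = 0.071206 substitutions/site.

0.071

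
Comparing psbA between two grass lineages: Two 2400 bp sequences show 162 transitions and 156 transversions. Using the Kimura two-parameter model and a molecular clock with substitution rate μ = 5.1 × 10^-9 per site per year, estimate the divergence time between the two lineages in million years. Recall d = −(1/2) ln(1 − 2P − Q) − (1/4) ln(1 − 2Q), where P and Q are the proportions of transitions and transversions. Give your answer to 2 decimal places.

14.35

P = 162/2400 = 0.0675 and Q = 156/2400 = 0.065.
Under the Kimura two-parameter model, d = −½ ln(1 − 2P − Q) − ¼ ln(1 − 2Q).
1 − 2P − Q = 0.8, giving −½ ln(0.8) = 0.111572.
1 − 2Q = 0.87, giving −¼ ln(0.87) = 0.034816.
d = 0.111572 + 0.034816 = 0.146388.
Under a molecular clock d = 2μt, so t = d/(2μ) = 0.146388 / (2 × 5.1 × 10^-9) = 14.35 million years.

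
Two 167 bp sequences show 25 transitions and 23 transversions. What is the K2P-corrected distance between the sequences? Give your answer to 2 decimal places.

P = 25/167 ≈ 0.149701 and Q = 23/167 ≈ 0.137725.
Under the Kimura two-parameter model, d = −½ ln(1 − 2P − Q) − ¼ ln(1 − 2Q).
1 − 2P − Q = 0.562873, giving −½ ln(0.562873) = 0.287351.
1 − 2Q = 0.72455, giving −¼ ln(0.72455) = 0.080551.
d = 0.287351 + 0.080551 = 0.367902.

0.37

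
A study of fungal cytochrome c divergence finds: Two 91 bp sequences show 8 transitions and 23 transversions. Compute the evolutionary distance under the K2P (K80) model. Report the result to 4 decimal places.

0.4559

P = 8/91 ≈ 0.087912 and Q = 23/91 ≈ 0.252747.
Under the Kimura two-parameter model, d = −½ ln(1 − 2P − Q) − ¼ ln(1 − 2Q).
1 − 2P − Q = 0.571429, giving −½ ln(0.571429) = 0.279808.
1 − 2Q = 0.494506, giving −¼ ln(0.494506) = 0.176049.
d = 0.279808 + 0.176049 = 0.455857.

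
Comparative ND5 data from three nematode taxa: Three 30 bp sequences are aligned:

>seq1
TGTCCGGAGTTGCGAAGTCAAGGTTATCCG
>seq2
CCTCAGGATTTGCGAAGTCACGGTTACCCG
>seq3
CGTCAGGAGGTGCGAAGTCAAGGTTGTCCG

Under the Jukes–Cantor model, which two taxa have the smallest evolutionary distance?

seq1 and seq3

seq1–seq2: 6/30 differ, p = 0.200, d = 0.233.
seq1–seq3: 4/30 differ, p = 0.133, d = 0.147.
seq2–seq3: 6/30 differ, p = 0.200, d = 0.233.
The smallest distance is between seq1 and seq3.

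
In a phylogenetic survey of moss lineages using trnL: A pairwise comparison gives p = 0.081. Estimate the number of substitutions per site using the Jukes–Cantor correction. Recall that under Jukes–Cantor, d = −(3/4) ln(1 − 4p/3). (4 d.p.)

0.0857

d = −(3/4) ln(1 − 4p/3) = −0.75 ln(1 − 0.108) = −0.75 ln(0.892)
  = −0.75 × (-0.114289) = 0.085717 substitutions/site.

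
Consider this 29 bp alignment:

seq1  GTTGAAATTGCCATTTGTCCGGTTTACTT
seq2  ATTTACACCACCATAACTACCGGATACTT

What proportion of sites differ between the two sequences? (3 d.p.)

The sequences differ at 13 of 29 positions.
p = 13/29 = 0.448275… ≈ 0.448 (to 3 d.p.).

0.448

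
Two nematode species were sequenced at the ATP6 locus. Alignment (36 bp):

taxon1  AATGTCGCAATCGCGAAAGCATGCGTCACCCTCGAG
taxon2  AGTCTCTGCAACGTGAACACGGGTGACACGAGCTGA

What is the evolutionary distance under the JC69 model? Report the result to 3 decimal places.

The sequences differ at 19 of 36 sites, so p = 19/36 ≈ 0.527778.
d = −(3/4) ln(1 − 4p/3) = −0.75 ln(1 − 0.703704) = −0.75 ln(0.296296)
  = −0.75 × (-1.216396) = 0.912297 substitutions/site.

0.912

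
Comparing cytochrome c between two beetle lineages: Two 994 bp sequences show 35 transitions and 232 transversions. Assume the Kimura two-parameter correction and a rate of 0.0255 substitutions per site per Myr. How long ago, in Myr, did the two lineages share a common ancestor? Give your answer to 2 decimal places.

6.63

P = 35/994 ≈ 0.035211 and Q = 232/994 ≈ 0.2334.
Under the Kimura two-parameter model, d = −½ ln(1 − 2P − Q) − ¼ ln(1 − 2Q).
1 − 2P − Q = 0.696178, giving −½ ln(0.696178) = 0.181075.
1 − 2Q = 0.5332, giving −¼ ln(0.5332) = 0.157215.
d = 0.181075 + 0.157215 = 0.338290.
Under a molecular clock d = 2μt, so t = d/(2μ) = 0.338290 / (2 × 0.0255) = 6.63 Myr.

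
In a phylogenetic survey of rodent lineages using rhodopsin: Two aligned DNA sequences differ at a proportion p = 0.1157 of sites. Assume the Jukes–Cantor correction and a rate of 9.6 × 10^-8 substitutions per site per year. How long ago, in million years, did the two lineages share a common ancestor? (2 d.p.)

0.65

d = −(3/4) ln(1 − 4p/3) = −0.75 ln(1 − 0.154267) = −0.75 ln(0.845733)
  = −0.75 × (-0.167552) = 0.125664 substitutions/site.
Under a molecular clock d = 2μt, so t = d/(2μ) = 0.125664 / (2 × 9.6 × 10^-8) = 0.65 million years.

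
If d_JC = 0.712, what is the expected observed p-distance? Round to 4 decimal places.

p = (3/4)(1 − e^(−4d/3)) = 0.75 × (1 − e^(-0.949333)) = 0.75 × (1 − 0.386999) = 0.459751.

0.4598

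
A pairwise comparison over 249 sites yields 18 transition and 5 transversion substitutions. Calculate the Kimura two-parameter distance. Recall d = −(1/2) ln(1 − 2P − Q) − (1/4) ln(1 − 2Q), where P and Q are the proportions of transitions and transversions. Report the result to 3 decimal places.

P = 18/249 ≈ 0.072289 and Q = 5/249 ≈ 0.02008.
Under the Kimura two-parameter model, d = −½ ln(1 − 2P − Q) − ¼ ln(1 − 2Q).
1 − 2P − Q = 0.835342, giving −½ ln(0.835342) = 0.089957.
1 − 2Q = 0.95984, giving −¼ ln(0.95984) = 0.010247.
d = 0.089957 + 0.010247 = 0.100204.

0.100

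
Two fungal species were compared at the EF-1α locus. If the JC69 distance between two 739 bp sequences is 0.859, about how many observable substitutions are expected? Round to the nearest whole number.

378

Invert JC69: p = (3/4)(1 − e^(−4d/3)) = 0.75 × (1 − e^(-1.145333)) = 0.75 × (1 − 0.318118) = 0.511412.
Expected differing sites = pL ≈ 0.511412 × 739 = 377.933468 ≈ 378.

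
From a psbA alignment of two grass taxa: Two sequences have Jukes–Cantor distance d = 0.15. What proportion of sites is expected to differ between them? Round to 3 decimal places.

0.136

p = (3/4)(1 − e^(−4d/3)) = 0.75 × (1 − e^(-0.2)) = 0.75 × (1 − 0.818731) = 0.135952.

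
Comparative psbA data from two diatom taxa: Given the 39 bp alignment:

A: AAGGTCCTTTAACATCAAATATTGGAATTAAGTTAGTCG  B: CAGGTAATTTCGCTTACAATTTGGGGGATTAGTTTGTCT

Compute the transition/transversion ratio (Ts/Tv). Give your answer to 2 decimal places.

Transitions are A↔G and C↔T; transversions are all other mismatches.
Transitions: 3. Transversions: 13.
R = 3/13 = 0.230769… ≈ 0.23 (to 2 d.p.).

0.23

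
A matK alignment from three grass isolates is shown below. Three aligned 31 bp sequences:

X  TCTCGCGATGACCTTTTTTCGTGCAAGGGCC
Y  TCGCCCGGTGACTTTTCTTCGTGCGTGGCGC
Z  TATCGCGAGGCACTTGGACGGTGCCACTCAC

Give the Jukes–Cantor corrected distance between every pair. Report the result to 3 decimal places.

X–Y: 9/31 sites differ → p ≈ 0.290323, d = −0.75 ln(1 − 0.387097) = 0.367161 ≈ 0.367.
X–Z: 14/31 sites differ → p ≈ 0.451613, d = −0.75 ln(1 − 0.602151) = 0.691262 ≈ 0.691.
Y–Z: 18/31 sites differ → p ≈ 0.580645, d = −0.75 ln(1 − 0.774193) = 1.116056 ≈ 1.116.

d(X,Y) = 0.367, d(X,Z) = 0.691, d(Y,Z) = 1.116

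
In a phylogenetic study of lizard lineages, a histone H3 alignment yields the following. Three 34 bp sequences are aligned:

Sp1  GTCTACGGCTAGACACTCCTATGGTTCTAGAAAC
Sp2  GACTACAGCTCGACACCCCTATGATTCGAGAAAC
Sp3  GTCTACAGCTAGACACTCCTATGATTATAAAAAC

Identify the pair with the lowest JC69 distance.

Sp1 and Sp3

Sp1–Sp2: 6/34 differ, p = 0.176, d = 0.201.
Sp1–Sp3: 4/34 differ, p = 0.118, d = 0.128.
Sp2–Sp3: 6/34 differ, p = 0.176, d = 0.201.
The smallest distance is between Sp1 and Sp3.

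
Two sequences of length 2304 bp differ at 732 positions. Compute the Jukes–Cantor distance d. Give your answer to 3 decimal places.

0.413

p = 732/2304 ≈ 0.317708.
d = −(3/4) ln(1 − 4p/3) = −0.75 ln(1 − 0.423611) = −0.75 ln(0.576389)
  = −0.75 × (-0.550972) = 0.413229 substitutions/site.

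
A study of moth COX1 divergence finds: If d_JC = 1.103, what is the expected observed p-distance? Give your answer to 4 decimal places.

0.5777

p = (3/4)(1 − e^(−4d/3)) = 0.75 × (1 − e^(-1.470667)) = 0.75 × (1 − 0.229772) = 0.577671.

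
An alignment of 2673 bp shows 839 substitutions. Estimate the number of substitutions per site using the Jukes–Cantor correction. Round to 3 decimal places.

p = 839/2673 ≈ 0.31388.
d = −(3/4) ln(1 − 4p/3) = −0.75 ln(1 − 0.418507) = −0.75 ln(0.581493)
  = −0.75 × (-0.542156) = 0.406617 substitutions/site.

0.407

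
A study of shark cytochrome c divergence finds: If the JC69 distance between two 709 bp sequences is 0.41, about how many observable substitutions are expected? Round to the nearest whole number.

Invert JC69: p = (3/4)(1 − e^(−4d/3)) = 0.75 × (1 − e^(-0.546667)) = 0.75 × (1 − 0.578876) = 0.315843.
Expected differing sites = pL ≈ 0.315843 × 709 = 223.932687 ≈ 224.

224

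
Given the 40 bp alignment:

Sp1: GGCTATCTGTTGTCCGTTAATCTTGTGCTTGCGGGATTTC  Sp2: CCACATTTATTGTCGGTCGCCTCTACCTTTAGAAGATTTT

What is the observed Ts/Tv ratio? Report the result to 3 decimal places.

Transitions are A↔G and C↔T; transversions are all other mismatches.
Transitions: 15. Transversions: 7.
R = 15/7 = 2.142857… ≈ 2.143 (to 3 d.p.).

2.143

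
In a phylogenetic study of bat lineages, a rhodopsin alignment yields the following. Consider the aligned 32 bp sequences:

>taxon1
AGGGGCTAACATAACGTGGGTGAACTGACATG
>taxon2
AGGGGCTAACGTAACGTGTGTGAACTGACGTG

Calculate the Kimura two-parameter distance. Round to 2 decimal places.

0.10

Of 32 sites, 2 differences are transitions and 1 are transversions, so P = 2/32 = 0.0625 and Q = 1/32 = 0.03125.
Under the Kimura two-parameter model, d = −½ ln(1 − 2P − Q) − ¼ ln(1 − 2Q).
1 − 2P − Q = 0.84375, giving −½ ln(0.84375) = 0.084950.
1 − 2Q = 0.9375, giving −¼ ln(0.9375) = 0.016135.
d = 0.084950 + 0.016135 = 0.101085.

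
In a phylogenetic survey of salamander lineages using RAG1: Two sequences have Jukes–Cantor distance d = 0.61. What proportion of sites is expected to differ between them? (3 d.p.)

0.417

p = (3/4)(1 − e^(−4d/3)) = 0.75 × (1 − e^(-0.813333)) = 0.75 × (1 − 0.443378) = 0.417467.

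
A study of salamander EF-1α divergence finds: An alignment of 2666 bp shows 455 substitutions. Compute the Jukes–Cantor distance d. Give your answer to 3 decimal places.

0.194

p = 455/2666 ≈ 0.170668.
d = −(3/4) ln(1 − 4p/3) = −0.75 ln(1 − 0.227557) = −0.75 ln(0.772443)
  = −0.75 × (-0.258197) = 0.193648 substitutions/site.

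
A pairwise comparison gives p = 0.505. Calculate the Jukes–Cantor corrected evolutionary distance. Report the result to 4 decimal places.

d = −(3/4) ln(1 − 4p/3) = −0.75 ln(1 − 0.673333) = −0.75 ln(0.326667)
  = −0.75 × (-1.118814) = 0.839111 substitutions/site.

0.8391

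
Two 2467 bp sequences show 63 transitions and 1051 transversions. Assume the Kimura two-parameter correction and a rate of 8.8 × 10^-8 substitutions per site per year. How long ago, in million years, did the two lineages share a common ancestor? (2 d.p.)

P = 63/2467 ≈ 0.025537 and Q = 1051/2467 ≈ 0.426024.
Under the Kimura two-parameter model, d = −½ ln(1 − 2P − Q) − ¼ ln(1 − 2Q).
1 − 2P − Q = 0.522902, giving −½ ln(0.522902) = 0.324181.
1 − 2Q = 0.147952, giving −¼ ln(0.147952) = 0.477717.
d = 0.324181 + 0.477717 = 0.801898.
Under a molecular clock d = 2μt, so t = d/(2μ) = 0.801898 / (2 × 8.8 × 10^-8) = 4.56 million years.

4.56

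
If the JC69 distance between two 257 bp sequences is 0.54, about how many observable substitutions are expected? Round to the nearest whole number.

Invert JC69: p = (3/4)(1 − e^(−4d/3)) = 0.75 × (1 − e^(-0.72)) = 0.75 × (1 − 0.486752) = 0.384936.
Expected differing sites = pL ≈ 0.384936 × 257 = 98.928552 ≈ 99.

99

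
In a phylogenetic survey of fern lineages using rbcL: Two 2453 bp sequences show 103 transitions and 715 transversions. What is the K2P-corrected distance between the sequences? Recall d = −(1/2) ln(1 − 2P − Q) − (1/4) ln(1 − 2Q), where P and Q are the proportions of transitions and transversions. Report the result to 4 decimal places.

P = 103/2453 ≈ 0.041989 and Q = 715/2453 ≈ 0.29148.
Under the Kimura two-parameter model, d = −½ ln(1 − 2P − Q) − ¼ ln(1 − 2Q).
1 − 2P − Q = 0.624542, giving −½ ln(0.624542) = 0.235368.
1 − 2Q = 0.41704, giving −¼ ln(0.41704) = 0.218643.
d = 0.235368 + 0.218643 = 0.454011.

0.4540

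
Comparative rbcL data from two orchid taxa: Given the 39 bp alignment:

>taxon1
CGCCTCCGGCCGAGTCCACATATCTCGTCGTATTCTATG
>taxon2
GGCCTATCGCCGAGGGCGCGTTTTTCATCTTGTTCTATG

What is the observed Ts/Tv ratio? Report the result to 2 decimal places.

0.86

Transitions are A↔G and C↔T; transversions are all other mismatches.
Transitions: 6. Transversions: 7.
R = 6/7 = 0.857142… ≈ 0.86 (to 2 d.p.).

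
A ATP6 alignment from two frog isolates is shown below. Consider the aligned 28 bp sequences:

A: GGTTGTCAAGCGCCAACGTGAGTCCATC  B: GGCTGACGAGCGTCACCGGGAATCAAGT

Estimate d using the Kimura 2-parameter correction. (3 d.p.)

Of 28 sites, 5 differences are transitions and 5 are transversions, so P = 5/28 ≈ 0.178571 and Q = 5/28 ≈ 0.178571.
Under the Kimura two-parameter model, d = −½ ln(1 − 2P − Q) − ¼ ln(1 − 2Q).
1 − 2P − Q = 0.464287, giving −½ ln(0.464287) = 0.383626.
1 − 2Q = 0.642858, giving −¼ ln(0.642858) = 0.110458.
d = 0.383626 + 0.110458 = 0.494084.

0.494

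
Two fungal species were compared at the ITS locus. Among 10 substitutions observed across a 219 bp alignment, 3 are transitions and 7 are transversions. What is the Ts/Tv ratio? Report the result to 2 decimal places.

0.43

R = 3/7 = 0.428571… ≈ 0.43 (to 2 d.p.).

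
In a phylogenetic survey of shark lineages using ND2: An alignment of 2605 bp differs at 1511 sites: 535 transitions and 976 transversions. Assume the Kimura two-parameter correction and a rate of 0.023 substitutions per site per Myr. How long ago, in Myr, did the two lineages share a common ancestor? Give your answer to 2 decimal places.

24.25

P = 535/2605 ≈ 0.205374 and Q = 976/2605 ≈ 0.374664.
Under the Kimura two-parameter model, d = −½ ln(1 − 2P − Q) − ¼ ln(1 − 2Q).
1 − 2P − Q = 0.214588, giving −½ ln(0.214588) = 0.769518.
1 − 2Q = 0.250672, giving −¼ ln(0.250672) = 0.345902.
d = 0.769518 + 0.345902 = 1.115420.
Under a molecular clock d = 2μt, so t = d/(2μ) = 1.115420 / (2 × 0.023) = 24.25 Myr.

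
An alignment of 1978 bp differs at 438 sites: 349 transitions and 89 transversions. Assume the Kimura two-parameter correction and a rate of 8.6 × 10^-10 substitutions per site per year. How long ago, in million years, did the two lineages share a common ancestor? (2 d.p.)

P = 349/1978 ≈ 0.176441 and Q = 89/1978 ≈ 0.044995.
Under the Kimura two-parameter model, d = −½ ln(1 − 2P − Q) − ¼ ln(1 − 2Q).
1 − 2P − Q = 0.602123, giving −½ ln(0.602123) = 0.253647.
1 − 2Q = 0.91001, giving −¼ ln(0.91001) = 0.023575.
d = 0.253647 + 0.023575 = 0.277222.
Under a molecular clock d = 2μt, so t = d/(2μ) = 0.277222 / (2 × 8.6 × 10^-10) = 161.18 million years.

161.18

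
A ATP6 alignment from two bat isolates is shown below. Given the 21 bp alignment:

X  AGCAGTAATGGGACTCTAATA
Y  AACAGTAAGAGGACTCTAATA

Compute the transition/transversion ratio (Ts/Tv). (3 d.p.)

2.000

Transitions are A↔G and C↔T; transversions are all other mismatches.
Transitions: 2. Transversions: 1.
R = 2/1 = 2.000.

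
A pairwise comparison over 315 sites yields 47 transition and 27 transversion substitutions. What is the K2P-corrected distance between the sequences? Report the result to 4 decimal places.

P = 47/315 ≈ 0.149206 and Q = 27/315 ≈ 0.085714.
Under the Kimura two-parameter model, d = −½ ln(1 − 2P − Q) − ¼ ln(1 − 2Q).
1 − 2P − Q = 0.615874, giving −½ ln(0.615874) = 0.242356.
1 − 2Q = 0.828572, giving −¼ ln(0.828572) = 0.047013.
d = 0.242356 + 0.047013 = 0.289369.

0.2894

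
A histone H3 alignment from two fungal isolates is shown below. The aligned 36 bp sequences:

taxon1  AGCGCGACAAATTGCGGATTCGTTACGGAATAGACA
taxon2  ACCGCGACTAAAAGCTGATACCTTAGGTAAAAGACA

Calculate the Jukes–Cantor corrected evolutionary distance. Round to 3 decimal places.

The sequences differ at 10 of 36 sites (2, 9, 12, 13, 16, 20, 22, 26, 28, 31), so p = 10/36 ≈ 0.277778.
d = −(3/4) ln(1 − 4p/3) = −0.75 ln(1 − 0.370371) = −0.75 ln(0.629629)
  = −0.75 × (-0.462625) = 0.346969 substitutions/site.

0.347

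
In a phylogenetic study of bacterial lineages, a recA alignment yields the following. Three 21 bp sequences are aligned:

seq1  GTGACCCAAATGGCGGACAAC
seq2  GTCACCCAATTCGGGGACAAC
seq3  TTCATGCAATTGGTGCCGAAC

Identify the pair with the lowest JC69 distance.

seq1–seq2: 4/21 differ, p = 0.190, d = 0.220.
seq1–seq3: 9/21 differ, p = 0.429, d = 0.635.
seq2–seq3: 8/21 differ, p = 0.381, d = 0.532.
The smallest distance is between seq1 and seq2.

seq1 and seq2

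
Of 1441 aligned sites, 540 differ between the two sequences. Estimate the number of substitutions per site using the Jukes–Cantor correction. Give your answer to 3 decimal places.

p = 540/1441 ≈ 0.37474.
d = −(3/4) ln(1 − 4p/3) = −0.75 ln(1 − 0.499653) = −0.75 ln(0.500347)
  = −0.75 × (-0.692453) = 0.519340 substitutions/site.

0.519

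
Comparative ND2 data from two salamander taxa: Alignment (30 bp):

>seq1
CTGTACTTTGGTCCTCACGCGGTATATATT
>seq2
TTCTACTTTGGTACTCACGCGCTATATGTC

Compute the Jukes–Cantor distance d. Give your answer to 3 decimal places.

0.233

The sequences differ at 6 of 30 sites (1, 3, 13, 22, 28, 30), so p = 6/30 = 0.2.
d = −(3/4) ln(1 − 4p/3) = −0.75 ln(1 − 0.266667) = −0.75 ln(0.733333)
  = −0.75 × (-0.310155) = 0.232616 substitutions/site.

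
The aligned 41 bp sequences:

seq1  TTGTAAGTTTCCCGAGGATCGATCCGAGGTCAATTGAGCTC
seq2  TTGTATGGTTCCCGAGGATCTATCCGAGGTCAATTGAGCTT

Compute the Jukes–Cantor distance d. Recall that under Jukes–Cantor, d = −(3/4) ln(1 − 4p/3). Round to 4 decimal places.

The sequences differ at 4 of 41 sites (6, 8, 21, 41), so p = 4/41 ≈ 0.097561.
d = −(3/4) ln(1 − 4p/3) = −0.75 ln(1 − 0.130081) = −0.75 ln(0.869919)
  = −0.75 × (-0.139355) = 0.104516 substitutions/site.

0.1045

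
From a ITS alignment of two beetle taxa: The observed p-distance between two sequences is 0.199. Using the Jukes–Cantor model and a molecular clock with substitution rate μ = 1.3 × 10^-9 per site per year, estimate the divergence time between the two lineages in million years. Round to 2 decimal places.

d = −(3/4) ln(1 − 4p/3) = −0.75 ln(1 − 0.265333) = −0.75 ln(0.734667)
  = −0.75 × (-0.308338) = 0.231254 substitutions/site.
Under a molecular clock d = 2μt, so t = d/(2μ) = 0.231254 / (2 × 1.3 × 10^-9) = 88.94 million years.

88.94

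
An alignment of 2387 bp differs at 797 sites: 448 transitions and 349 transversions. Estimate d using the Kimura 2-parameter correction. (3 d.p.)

P = 448/2387 ≈ 0.187683 and Q = 349/2387 ≈ 0.146209.
Under the Kimura two-parameter model, d = −½ ln(1 − 2P − Q) − ¼ ln(1 − 2Q).
1 − 2P − Q = 0.478425, giving −½ ln(0.478425) = 0.368628.
1 − 2Q = 0.707582, giving −¼ ln(0.707582) = 0.086475.
d = 0.368628 + 0.086475 = 0.455103.

0.455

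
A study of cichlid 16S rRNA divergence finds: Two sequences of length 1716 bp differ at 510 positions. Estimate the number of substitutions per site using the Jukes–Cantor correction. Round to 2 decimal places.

p = 510/1716 ≈ 0.297203.
d = −(3/4) ln(1 − 4p/3) = −0.75 ln(1 − 0.396271) = −0.75 ln(0.603729)
  = −0.75 × (-0.504630) = 0.378473 substitutions/site.

0.38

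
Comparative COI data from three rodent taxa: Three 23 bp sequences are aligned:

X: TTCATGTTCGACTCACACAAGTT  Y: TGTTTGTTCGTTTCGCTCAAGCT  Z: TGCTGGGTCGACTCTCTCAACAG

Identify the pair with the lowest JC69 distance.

X and Y

X–Y: 8/23 differ, p = 0.348, d = 0.467.
X–Z: 9/23 differ, p = 0.391, d = 0.553.
Y–Z: 9/23 differ, p = 0.391, d = 0.553.
The smallest distance is between X and Y.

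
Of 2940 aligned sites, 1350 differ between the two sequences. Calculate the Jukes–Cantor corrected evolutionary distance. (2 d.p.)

p = 1350/2940 ≈ 0.459184.
d = −(3/4) ln(1 − 4p/3) = −0.75 ln(1 − 0.612245) = −0.75 ln(0.387755)
  = −0.75 × (-0.947382) = 0.710537 substitutions/site.

0.71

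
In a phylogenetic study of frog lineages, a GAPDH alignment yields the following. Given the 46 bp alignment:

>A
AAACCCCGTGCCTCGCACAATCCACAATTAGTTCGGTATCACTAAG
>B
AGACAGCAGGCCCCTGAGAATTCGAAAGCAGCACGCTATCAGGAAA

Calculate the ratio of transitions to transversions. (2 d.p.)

0.67

Transitions are A↔G and C↔T; transversions are all other mismatches.
Transitions: 8. Transversions: 12.
R = 8/12 = 0.666666… ≈ 0.67 (to 2 d.p.).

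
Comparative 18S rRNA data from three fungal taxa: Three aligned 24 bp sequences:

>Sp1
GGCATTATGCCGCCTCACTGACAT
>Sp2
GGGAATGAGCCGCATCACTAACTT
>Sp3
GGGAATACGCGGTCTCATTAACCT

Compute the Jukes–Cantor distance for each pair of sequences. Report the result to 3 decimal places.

Sp1–Sp2: 7/24 sites differ → p ≈ 0.291667, d = −0.75 ln(1 − 0.388889) = 0.369358 ≈ 0.369.
Sp1–Sp3: 8/24 sites differ → p ≈ 0.333333, d = −0.75 ln(1 − 0.444444) = 0.440839 ≈ 0.441.
Sp2–Sp3: 7/24 sites differ → p ≈ 0.291667, d = −0.75 ln(1 − 0.388889) = 0.369358 ≈ 0.369.

d(Sp1,Sp2) = 0.369, d(Sp1,Sp3) = 0.441, d(Sp2,Sp3) = 0.369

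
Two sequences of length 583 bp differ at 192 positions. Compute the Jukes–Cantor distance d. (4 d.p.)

p = 192/583 ≈ 0.329331.
d = −(3/4) ln(1 − 4p/3) = −0.75 ln(1 − 0.439108) = −0.75 ln(0.560892)
  = −0.75 × (-0.578227) = 0.433670 substitutions/site.

0.4337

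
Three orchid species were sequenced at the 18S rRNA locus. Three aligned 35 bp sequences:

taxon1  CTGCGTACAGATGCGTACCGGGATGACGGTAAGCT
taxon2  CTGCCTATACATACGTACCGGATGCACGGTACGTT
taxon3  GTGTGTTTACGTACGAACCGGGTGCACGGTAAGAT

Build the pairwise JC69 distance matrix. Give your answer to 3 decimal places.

d(taxon1,taxon2) = 0.360, d(taxon1,taxon3) = 0.458, d(taxon2,taxon3) = 0.315

taxon1–taxon2: 10/35 sites differ → p ≈ 0.285714, d = −0.75 ln(1 − 0.380952) = 0.359679 ≈ 0.360.
taxon1–taxon3: 12/35 sites differ → p ≈ 0.342857, d = −0.75 ln(1 − 0.457143) = 0.458182 ≈ 0.458.
taxon2–taxon3: 9/35 sites differ → p ≈ 0.257143, d = −0.75 ln(1 − 0.342857) = 0.314890 ≈ 0.315.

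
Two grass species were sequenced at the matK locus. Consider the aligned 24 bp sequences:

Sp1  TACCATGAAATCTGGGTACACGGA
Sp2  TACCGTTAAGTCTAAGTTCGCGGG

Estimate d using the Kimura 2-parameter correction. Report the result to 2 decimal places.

Of 24 sites, 6 differences are transitions and 2 are transversions, so P = 6/24 = 0.25 and Q = 2/24 ≈ 0.083333.
Under the Kimura two-parameter model, d = −½ ln(1 − 2P − Q) − ¼ ln(1 − 2Q).
1 − 2P − Q = 0.416667, giving −½ ln(0.416667) = 0.437734.
1 − 2Q = 0.833334, giving −¼ ln(0.833334) = 0.045580.
d = 0.437734 + 0.045580 = 0.483314.

0.48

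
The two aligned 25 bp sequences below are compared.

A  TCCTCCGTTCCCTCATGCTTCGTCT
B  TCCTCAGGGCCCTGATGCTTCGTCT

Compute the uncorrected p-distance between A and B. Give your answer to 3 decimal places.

The sequences differ at 4 of 25 positions (sites 6, 8, 9, 14).
p = 4/25 = 0.160.

0.160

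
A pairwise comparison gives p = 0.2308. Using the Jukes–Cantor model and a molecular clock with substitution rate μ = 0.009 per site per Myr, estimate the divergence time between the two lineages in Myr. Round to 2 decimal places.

d = −(3/4) ln(1 − 4p/3) = −0.75 ln(1 − 0.307733) = −0.75 ln(0.692267)
  = −0.75 × (-0.367784) = 0.275838 substitutions/site.
Under a molecular clock d = 2μt, so t = d/(2μ) = 0.275838 / (2 × 0.009) = 15.32 Myr.

15.32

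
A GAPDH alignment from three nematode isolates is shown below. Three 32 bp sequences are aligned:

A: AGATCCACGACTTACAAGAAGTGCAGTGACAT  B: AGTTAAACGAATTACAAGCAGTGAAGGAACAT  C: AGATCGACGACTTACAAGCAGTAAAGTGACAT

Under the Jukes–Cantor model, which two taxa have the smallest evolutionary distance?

A and C

A–B: 8/32 differ, p = 0.250, d = 0.304.
A–C: 4/32 differ, p = 0.125, d = 0.137.
B–C: 7/32 differ, p = 0.219, d = 0.259.
The smallest distance is between A and C.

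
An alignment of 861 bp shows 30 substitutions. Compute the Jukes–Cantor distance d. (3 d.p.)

p = 30/861 ≈ 0.034843.
d = −(3/4) ln(1 − 4p/3) = −0.75 ln(1 − 0.046457) = −0.75 ln(0.953543)
  = −0.75 × (-0.047571) = 0.035678 substitutions/site.

0.036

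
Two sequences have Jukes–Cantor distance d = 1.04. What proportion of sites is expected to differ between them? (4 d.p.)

0.5626

p = (3/4)(1 − e^(−4d/3)) = 0.75 × (1 − e^(-1.386667)) = 0.75 × (1 − 0.249907) = 0.562570.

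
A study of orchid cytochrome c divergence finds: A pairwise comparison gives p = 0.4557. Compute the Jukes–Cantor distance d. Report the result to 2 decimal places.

d = −(3/4) ln(1 − 4p/3) = −0.75 ln(1 − 0.6076) = −0.75 ln(0.3924)
  = −0.75 × (-0.935474) = 0.701606 substitutions/site.

0.70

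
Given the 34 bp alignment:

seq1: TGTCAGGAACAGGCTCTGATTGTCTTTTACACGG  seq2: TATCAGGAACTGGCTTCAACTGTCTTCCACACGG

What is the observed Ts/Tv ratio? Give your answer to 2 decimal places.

7.00

Transitions are A↔G and C↔T; transversions are all other mismatches.
Transitions: 7. Transversions: 1.
R = 7/1 = 7.00.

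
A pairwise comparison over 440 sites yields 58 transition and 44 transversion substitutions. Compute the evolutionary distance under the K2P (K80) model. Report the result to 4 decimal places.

0.2818

P = 58/440 ≈ 0.131818 and Q = 44/440 = 0.1.
Under the Kimura two-parameter model, d = −½ ln(1 − 2P − Q) − ¼ ln(1 − 2Q).
1 − 2P − Q = 0.636364, giving −½ ln(0.636364) = 0.225992.
1 − 2Q = 0.8, giving −¼ ln(0.8) = 0.055786.
d = 0.225992 + 0.055786 = 0.281778.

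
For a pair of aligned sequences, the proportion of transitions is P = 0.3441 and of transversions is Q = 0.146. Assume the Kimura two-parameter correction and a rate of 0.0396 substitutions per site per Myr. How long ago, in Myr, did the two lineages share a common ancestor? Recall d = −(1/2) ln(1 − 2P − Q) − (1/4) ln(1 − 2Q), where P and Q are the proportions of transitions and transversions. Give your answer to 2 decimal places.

Under the Kimura two-parameter model, d = −½ ln(1 − 2P − Q) − ¼ ln(1 − 2Q).
1 − 2P − Q = 0.1658, giving −½ ln(0.1658) = 0.898487.
1 − 2Q = 0.708, giving −¼ ln(0.708) = 0.086328.
d = 0.898487 + 0.086328 = 0.984815.
Under a molecular clock d = 2μt, so t = d/(2μ) = 0.984815 / (2 × 0.0396) = 12.43 Myr.

12.43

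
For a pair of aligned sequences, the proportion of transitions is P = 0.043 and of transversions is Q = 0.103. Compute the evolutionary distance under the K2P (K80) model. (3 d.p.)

0.162

Under the Kimura two-parameter model, d = −½ ln(1 − 2P − Q) − ¼ ln(1 − 2Q).
1 − 2P − Q = 0.811, giving −½ ln(0.811) = 0.104744.
1 − 2Q = 0.794, giving −¼ ln(0.794) = 0.057668.
d = 0.104744 + 0.057668 = 0.162412.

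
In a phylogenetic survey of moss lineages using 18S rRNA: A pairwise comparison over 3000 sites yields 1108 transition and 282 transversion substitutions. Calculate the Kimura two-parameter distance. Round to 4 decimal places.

0.9459

P = 1108/3000 ≈ 0.369333 and Q = 282/3000 = 0.094.
Under the Kimura two-parameter model, d = −½ ln(1 − 2P − Q) − ¼ ln(1 − 2Q).
1 − 2P − Q = 0.167334, giving −½ ln(0.167334) = 0.893882.
1 − 2Q = 0.812, giving −¼ ln(0.812) = 0.052064.
d = 0.893882 + 0.052064 = 0.945946.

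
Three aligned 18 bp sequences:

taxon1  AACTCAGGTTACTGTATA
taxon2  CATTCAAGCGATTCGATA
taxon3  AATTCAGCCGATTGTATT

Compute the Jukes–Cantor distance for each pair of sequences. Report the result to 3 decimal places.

taxon1–taxon2: 8/18 sites differ → p ≈ 0.444444, d = −0.75 ln(1 − 0.592592) = 0.673455 ≈ 0.673.
taxon1–taxon3: 6/18 sites differ → p ≈ 0.333333, d = −0.75 ln(1 − 0.444444) = 0.440839 ≈ 0.441.
taxon2–taxon3: 6/18 sites differ → p ≈ 0.333333, d = −0.75 ln(1 − 0.444444) = 0.440839 ≈ 0.441.

d(taxon1,taxon2) = 0.673, d(taxon1,taxon3) = 0.441, d(taxon2,taxon3) = 0.441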